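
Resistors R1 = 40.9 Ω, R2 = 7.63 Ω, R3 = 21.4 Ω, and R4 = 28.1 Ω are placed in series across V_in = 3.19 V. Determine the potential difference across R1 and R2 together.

V ≈ 1.58 V

Total series resistance ΣR = 40.9 + 7.63 + 21.4 + 28.1 = 98.03 Ω.
R_{R1..R2} = 40.9 + 7.63 = 48.53 Ω.
V = V_in · R/ΣR = 3.19 × 0.4951 = 1.579 V.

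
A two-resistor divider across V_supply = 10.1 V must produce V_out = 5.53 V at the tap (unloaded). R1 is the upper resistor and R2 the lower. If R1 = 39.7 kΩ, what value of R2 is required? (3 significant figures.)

Required fraction k = V_out/V_supply = 0.5475.
Rearranging, R2 = R1·k/(1−k) = 39.7 × 1.210 = 48.04 kΩ.

R2 ≈ 48.0 kΩ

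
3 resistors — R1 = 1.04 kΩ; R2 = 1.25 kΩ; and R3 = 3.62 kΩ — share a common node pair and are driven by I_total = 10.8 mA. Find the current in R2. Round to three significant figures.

Total conductance ΣG = 1/1.04 + 1/1.25 + 1/3.62 = 2.038 (units of 1/kΩ).
R2 takes the fraction G_k/ΣG = 0.8000/2.038 = 0.3926, so I = 10.8 × 0.3926 = 4.240 mA.

I ≈ 4.24 mA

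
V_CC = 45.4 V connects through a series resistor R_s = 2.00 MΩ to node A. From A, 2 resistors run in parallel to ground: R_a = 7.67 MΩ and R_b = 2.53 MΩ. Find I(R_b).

Parallel bank: R_p = 1/(1/7.67 + 1/2.53) = 1.902 MΩ.
V_A by voltage divider: V_A = 45.4 × 1.902/(2.00 + 1.902) = 22.13 V.
I(R_b) = V_A / R_b = 22.13/2.53 = 8.748 µA.

I ≈ 8.75 µA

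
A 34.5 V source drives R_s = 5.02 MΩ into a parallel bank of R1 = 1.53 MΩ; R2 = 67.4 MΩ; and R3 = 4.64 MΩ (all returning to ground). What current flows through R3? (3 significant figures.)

I ≈ 1.37 µA

Combine the parallel branches: R_p = (1/1.53 + 1/67.4 + 1/4.64)⁻¹ = 1.131 MΩ.
V_A by voltage divider: V_A = 34.5 × 1.131/(5.02 + 1.131) = 6.345 V.
Branch current I = V_A/R3 = 6.345/4.64 = 1.367 µA.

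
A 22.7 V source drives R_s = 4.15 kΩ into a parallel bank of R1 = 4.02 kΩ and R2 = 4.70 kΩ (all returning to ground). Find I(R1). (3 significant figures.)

Combine the parallel branches: R_p = (1/4.02 + 1/4.70)⁻¹ = 2.167 kΩ.
V_A by voltage divider: V_A = 22.7 × 2.167/(4.15 + 2.167) = 7.786 V.
I(R1) = V_A / R1 = 7.786/4.02 = 1.937 mA.

I ≈ 1.94 mA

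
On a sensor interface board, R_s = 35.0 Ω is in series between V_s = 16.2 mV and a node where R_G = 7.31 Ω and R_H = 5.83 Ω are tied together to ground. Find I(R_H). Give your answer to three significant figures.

I ≈ 0.236 mA

Parallel bank: R_p = 1/(1/7.31 + 1/5.83) = 3.243 Ω.
V_A = 16.2 × 3.243/38.24 = 1.374 mV.
I(R_H) = V_A / R_H = 1.374/5.83 = 0.2357 mA.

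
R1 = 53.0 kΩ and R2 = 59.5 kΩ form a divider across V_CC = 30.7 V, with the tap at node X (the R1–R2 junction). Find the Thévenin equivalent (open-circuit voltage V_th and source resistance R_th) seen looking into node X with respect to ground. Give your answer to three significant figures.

Open-circuit (no load on X): V_th = V_CC · R2/(R1 + R2) = 30.7 × 59.5/(53.00 + 59.5) = 16.24 V.
With V_CC suppressed (replaced by a short), R_th = R1 ‖ R2 = (53.00 × 59.5)/(53.00 + 59.5) = 28.03 kΩ.

V_th ≈ 16.2 V, R_th ≈ 28.0 kΩ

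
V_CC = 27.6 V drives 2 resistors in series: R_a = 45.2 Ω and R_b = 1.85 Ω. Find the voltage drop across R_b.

V ≈ 1.09 V

ΣR = 45.2 + 1.85 = 47.05 Ω.
By the voltage-divider rule, V = 27.6 × 1.850/47.05 = 1.085 V.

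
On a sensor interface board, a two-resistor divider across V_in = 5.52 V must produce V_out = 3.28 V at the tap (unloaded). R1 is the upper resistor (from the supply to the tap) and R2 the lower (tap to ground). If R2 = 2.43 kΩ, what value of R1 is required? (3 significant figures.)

Required fraction k = V_out/V_in = 0.5942.
So R1 = R2 · (V_in/V_out − 1) = 2.43 × (5.52/3.28 − 1) = 2.43 × 0.6829 = 1.660 kΩ.

R1 ≈ 1.66 kΩ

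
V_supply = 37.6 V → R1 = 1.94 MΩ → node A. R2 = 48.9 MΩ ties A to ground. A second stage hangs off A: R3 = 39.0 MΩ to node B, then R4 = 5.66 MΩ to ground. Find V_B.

V_B ≈ 4.40 V

The second stage (R3 + R4 = 44.66 MΩ) loads node A in parallel with R2.
Effective lower resistance at A: R2 ‖ 44.66 = 23.34 MΩ.
So V_A = 37.6 × 0.9233 = 34.71 V.
Stage 2 is unloaded, so V_B = V_A · R4/(R3+R4) = 34.71 × 5.66/44.66 = 4.400 V.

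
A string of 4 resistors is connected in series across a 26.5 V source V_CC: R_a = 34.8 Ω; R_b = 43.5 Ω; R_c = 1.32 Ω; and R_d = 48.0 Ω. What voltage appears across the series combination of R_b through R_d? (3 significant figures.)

V ≈ 19.3 V

Series total: ΣR = 34.8 + 43.5 + 1.32 + 48.0 = 127.6 Ω.
R_{R_b..R_d} = 43.5 + 1.32 + 48.0 = 92.82 Ω.
Voltage divider: V = V_CC · (92.82 / 127.6) = 26.5 × 0.7273 = 19.27 V.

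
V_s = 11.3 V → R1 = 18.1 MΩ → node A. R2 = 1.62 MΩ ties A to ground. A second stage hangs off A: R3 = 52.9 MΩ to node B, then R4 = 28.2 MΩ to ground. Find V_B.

V_B ≈ 0.317 V

Node A sees R2 in parallel with the series input of stage 2, R3 + R4 = 81.10 MΩ.
Effective lower resistance at A: R2 ‖ 81.10 = 1.588 MΩ.
V_A = 11.3 × 1.588/(18.1 + 1.588) = 0.9116 V.
V_B = V_A × 0.3477 = 0.3170 V.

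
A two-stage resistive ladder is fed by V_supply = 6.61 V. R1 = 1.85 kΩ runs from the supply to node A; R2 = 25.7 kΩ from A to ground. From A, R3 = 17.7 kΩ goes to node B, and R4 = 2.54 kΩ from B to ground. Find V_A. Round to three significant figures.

Looking into the second stage from A: R3 + R4 = 20.24 kΩ appears in parallel with R2.
R2 ‖ (R3+R4) = 11.32 kΩ.
V_A = 6.61 × 11.32/(1.85 + 11.32) = 5.682 V.

V_A ≈ 5.68 V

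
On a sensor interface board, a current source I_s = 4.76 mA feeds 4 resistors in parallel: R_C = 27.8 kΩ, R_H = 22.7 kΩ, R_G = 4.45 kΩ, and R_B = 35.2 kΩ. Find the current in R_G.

Conductances: ΣG = 1/27.8 + 1/22.7 + 1/4.45 + 1/35.2 = 0.3332 (1/kΩ).
By the current-divider rule, I = I_s · G_k/ΣG = 4.76 × 0.6745 = 3.211 mA.

I ≈ 3.21 mA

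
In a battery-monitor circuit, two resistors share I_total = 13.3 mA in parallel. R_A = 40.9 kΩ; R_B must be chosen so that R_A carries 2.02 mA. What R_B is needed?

R_B ≈ 7.32 kΩ

In a two-way split, I_A/I_total = R_B/(R_A + R_B).
2.02/13.3 = R_B/(R_A + R_B) → R_B = R_A · (0.1519)/(1 − 0.1519) = 40.9 × 0.1791 = 7.324 kΩ.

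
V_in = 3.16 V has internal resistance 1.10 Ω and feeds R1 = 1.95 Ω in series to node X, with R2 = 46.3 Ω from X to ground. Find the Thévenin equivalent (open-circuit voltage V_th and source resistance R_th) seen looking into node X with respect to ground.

R1' = 1.10 + 1.95 = 3.050 Ω (source resistance + R1).
V_th is the unloaded tap voltage: V_in · R2/(R1'+R2) = 3.16 × 0.9382 = 2.965 V.
With V_in suppressed (replaced by a short), R_th = R1' ‖ R2 = (3.050 × 46.3)/(3.050 + 46.3) = 2.861 Ω.

V_th ≈ 2.96 V, R_th ≈ 2.86 Ω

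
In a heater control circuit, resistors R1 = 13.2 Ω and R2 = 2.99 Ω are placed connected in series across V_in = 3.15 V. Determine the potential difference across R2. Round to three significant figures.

Total series resistance ΣR = 13.2 + 2.99 = 16.19 Ω.
By the voltage-divider rule, V = 3.15 × 2.990/16.19 = 0.5817 V.

V ≈ 0.582 V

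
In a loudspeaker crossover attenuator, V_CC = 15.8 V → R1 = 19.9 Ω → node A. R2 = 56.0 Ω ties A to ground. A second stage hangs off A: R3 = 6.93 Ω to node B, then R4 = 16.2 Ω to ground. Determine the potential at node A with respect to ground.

V_A ≈ 7.13 V

Looking into the second stage from A: R3 + R4 = 23.13 Ω appears in parallel with R2.
R2 ‖ (R3+R4) = 16.37 Ω.
V_A = 15.8 × 16.37/(19.9 + 16.37) = 7.131 V.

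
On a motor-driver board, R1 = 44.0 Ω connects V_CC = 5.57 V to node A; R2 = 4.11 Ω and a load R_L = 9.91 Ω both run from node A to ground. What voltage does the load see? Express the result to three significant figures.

V_out ≈ 0.345 V

The load sits in parallel with R2, giving an effective lower resistance R2' = R2·R_L/(R2+R_L) = 2.905 Ω.
Now apply the divider: V_out = 5.57 × 0.06194 = 0.3450 V.
(Unloaded it would be 0.476 V; the load pulls it down.)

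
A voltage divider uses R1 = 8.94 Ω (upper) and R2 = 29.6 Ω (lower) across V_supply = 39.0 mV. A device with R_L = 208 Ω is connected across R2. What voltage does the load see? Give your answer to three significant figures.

V_out ≈ 29.0 mV

R2 ‖ R_L = (29.6 × 208)/(29.6 + 208) = 25.91 Ω.
Voltage divider with the loaded lower leg: V_out = 39.0 × 25.91/(8.94 + 25.91) = 39.0 × 0.7435 = 29.00 mV.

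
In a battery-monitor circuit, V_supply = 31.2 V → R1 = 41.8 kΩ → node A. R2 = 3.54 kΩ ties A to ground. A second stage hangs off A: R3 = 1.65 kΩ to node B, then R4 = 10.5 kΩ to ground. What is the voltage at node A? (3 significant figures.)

V_A ≈ 1.92 V

The second stage (R3 + R4 = 12.15 kΩ) loads node A in parallel with R2.
Effective lower resistance at A: R2 ‖ 12.15 = 2.741 kΩ.
First divider: V_A = V_supply · 2.741/(41.8 + 2.741) = 1.920 V.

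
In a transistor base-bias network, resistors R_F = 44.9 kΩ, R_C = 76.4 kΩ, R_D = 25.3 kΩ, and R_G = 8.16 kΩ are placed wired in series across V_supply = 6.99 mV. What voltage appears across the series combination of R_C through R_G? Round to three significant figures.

Series total: ΣR = 44.9 + 76.4 + 25.3 + 8.16 = 154.8 kΩ.
R_{R_C..R_G} = 76.4 + 25.3 + 8.16 = 109.9 kΩ.
By the voltage-divider rule, V = 6.99 × 109.9/154.8 = 4.962 mV.

V ≈ 4.96 mV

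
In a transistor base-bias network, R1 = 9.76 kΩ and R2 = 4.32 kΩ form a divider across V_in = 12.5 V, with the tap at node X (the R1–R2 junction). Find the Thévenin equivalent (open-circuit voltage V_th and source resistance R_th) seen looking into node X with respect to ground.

With X open, the divider is unloaded: V_th = 12.5 × 4.32/14.08 = 3.835 V.
Zeroing V_in shorts the top of R1 to ground, so R_th = R1 ‖ R2 = 2.995 kΩ.

V_th ≈ 3.84 V, R_th ≈ 2.99 kΩ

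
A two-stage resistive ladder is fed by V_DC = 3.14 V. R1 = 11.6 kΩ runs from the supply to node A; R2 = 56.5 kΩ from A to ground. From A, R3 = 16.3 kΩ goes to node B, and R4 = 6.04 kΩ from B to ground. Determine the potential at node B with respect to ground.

Looking into the second stage from A: R3 + R4 = 22.34 kΩ appears in parallel with R2.
Effective lower resistance at A: R2 ‖ 22.34 = 16.01 kΩ.
First divider: V_A = V_DC · 16.01/(11.6 + 16.01) = 1.821 V.
Stage 2 is unloaded, so V_B = V_A · R4/(R3+R4) = 1.821 × 6.04/22.34 = 0.4923 V.

V_B ≈ 0.492 V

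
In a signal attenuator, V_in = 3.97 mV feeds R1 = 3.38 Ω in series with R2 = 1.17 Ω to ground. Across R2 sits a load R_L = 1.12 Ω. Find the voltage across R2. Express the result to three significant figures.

V_out ≈ 0.575 mV

R2 ‖ R_L = (1.17 × 1.12)/(1.17 + 1.12) = 0.5722 Ω.
Now apply the divider: V_out = 3.97 × 0.1448 = 0.5748 mV.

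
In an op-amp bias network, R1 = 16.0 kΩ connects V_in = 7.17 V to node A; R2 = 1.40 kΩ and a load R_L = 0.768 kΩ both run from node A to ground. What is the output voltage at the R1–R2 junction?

V_out ≈ 0.216 V

The load sits in parallel with R2, giving an effective lower resistance R2' = R2·R_L/(R2+R_L) = 0.4959 kΩ.
Then V_out = V_in · R2'/(R1 + R2') = 7.17 × 0.4959/16.50 = 0.2156 V.
(Unloaded it would be 0.577 V; the load pulls it down.)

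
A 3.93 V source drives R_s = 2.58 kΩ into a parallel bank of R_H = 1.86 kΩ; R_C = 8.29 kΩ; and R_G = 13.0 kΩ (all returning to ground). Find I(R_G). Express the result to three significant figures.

Combine the parallel branches: R_p = (1/1.86 + 1/8.29 + 1/13.0)⁻¹ = 1.360 kΩ.
Node voltage V_A = V_supply · R_p/(R_s + R_p) = 3.93 × 0.3452 = 1.357 V.
I(R_G) = V_A / R_G = 1.357/13.0 = 0.1044 mA.
(Check via current divider: I_total = 0.9974 mA; share G_k/ΣG = 0.1046 → same result.)

I ≈ 0.104 mA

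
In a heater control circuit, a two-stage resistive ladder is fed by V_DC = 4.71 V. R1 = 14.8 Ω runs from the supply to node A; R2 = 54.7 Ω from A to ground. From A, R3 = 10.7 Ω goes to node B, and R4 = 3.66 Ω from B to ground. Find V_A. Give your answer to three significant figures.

The second stage (R3 + R4 = 14.36 Ω) loads node A in parallel with R2.
Effective lower resistance at A: R2 ‖ 14.36 = 11.37 Ω.
First divider: V_A = V_DC · 11.37/(14.8 + 11.37) = 2.047 V.

V_A ≈ 2.05 V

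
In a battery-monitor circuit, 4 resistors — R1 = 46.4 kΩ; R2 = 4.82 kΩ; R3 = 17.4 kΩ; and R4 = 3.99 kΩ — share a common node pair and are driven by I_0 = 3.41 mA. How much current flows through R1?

I ≈ 0.137 mA

Conductances: ΣG = 1/46.4 + 1/4.82 + 1/17.4 + 1/3.99 = 0.5371 (1/kΩ).
By the current-divider rule, I = I_0 · G_k/ΣG = 3.41 × 0.04012 = 0.1368 mA.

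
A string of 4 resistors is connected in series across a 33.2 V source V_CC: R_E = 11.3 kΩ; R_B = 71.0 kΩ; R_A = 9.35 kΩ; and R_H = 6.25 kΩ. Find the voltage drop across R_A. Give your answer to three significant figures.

V ≈ 3.17 V

Total series resistance ΣR = 11.3 + 71.0 + 9.35 + 6.25 = 97.90 kΩ.
By the voltage-divider rule, V = 33.2 × 9.350/97.90 = 3.171 V.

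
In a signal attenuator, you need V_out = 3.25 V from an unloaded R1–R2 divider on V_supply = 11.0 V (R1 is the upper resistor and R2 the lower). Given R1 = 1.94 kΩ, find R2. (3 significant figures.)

The divider ratio is R2/(R1+R2) = 3.25/11.0 = 0.2955.
R2 = R1 · 0.2955/(1 − 0.2955) = 0.8135 kΩ.

R2 ≈ 0.814 kΩ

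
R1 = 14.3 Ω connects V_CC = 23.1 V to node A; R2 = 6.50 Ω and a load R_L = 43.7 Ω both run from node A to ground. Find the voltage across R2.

V_out ≈ 6.55 V

First combine the lower leg with the load: R2 ‖ R_L = 5.658 Ω.
Now apply the divider: V_out = 23.1 × 0.2835 = 6.549 V.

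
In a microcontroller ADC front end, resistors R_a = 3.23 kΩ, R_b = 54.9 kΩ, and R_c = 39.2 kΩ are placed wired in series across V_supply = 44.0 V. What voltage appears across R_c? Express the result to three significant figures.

Series total: ΣR = 3.23 + 54.9 + 39.2 = 97.33 kΩ.
By the voltage-divider rule, V = 44.0 × 39.20/97.33 = 17.72 V.

V ≈ 17.7 V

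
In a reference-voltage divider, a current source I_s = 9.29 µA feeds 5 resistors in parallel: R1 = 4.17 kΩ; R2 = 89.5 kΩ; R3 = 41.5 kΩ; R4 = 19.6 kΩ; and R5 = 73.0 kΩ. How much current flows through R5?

Conductances: ΣG = 1/4.17 + 1/89.5 + 1/41.5 + 1/19.6 + 1/73.0 = 0.3398 (1/kΩ).
Current divider: I(R5) = I_s · G_k/ΣG = 9.29 × (0.01370/0.3398) = 9.29 × 0.04031 = 0.3745 µA.

I ≈ 0.375 µA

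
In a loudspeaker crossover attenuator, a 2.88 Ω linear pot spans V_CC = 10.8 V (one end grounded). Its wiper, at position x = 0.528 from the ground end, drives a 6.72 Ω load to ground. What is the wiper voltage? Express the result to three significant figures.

The pot divides into 1.359 Ω above the wiper and 1.521 Ω below.
Lower segment in parallel with the load: 1.521 ‖ 6.72 = 1.240 Ω.
Then V_out = V_CC · 1.240/(1.359 + 1.240) = 5.152 V.

V_out ≈ 5.15 V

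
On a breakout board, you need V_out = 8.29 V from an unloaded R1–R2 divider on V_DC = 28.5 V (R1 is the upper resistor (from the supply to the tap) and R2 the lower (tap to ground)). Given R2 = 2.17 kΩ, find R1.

Required fraction k = V_out/V_DC = 0.2909.
So R1 = R2 · (V_DC/V_out − 1) = 2.17 × (28.5/8.29 − 1) = 2.17 × 2.438 = 5.290 kΩ.

R1 ≈ 5.29 kΩ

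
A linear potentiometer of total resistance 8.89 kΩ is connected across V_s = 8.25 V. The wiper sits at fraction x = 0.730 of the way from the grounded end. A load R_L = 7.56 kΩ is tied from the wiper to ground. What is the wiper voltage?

V_out ≈ 4.89 V

The pot divides into 2.400 kΩ above the wiper and 6.490 kΩ below.
Lower segment in parallel with the load: 6.490 ‖ 7.56 = 3.492 kΩ.
Then V_out = V_s · 3.492/(2.400 + 3.492) = 4.889 V.
(Unloaded: V_out = x·V_s = 6.02 V.)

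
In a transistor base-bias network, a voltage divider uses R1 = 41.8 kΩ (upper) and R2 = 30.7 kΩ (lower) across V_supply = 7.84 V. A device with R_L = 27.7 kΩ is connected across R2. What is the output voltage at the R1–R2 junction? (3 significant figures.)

V_out ≈ 2.03 V

R2 ‖ R_L = (30.7 × 27.7)/(30.7 + 27.7) = 14.56 kΩ.
Then V_out = V_supply · R2'/(R1 + R2') = 7.84 × 14.56/56.36 = 2.026 V.
(Unloaded it would be 3.32 V; the load pulls it down.)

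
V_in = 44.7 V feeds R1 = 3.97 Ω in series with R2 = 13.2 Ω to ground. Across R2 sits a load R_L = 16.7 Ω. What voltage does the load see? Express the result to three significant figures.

The load sits in parallel with R2, giving an effective lower resistance R2' = R2·R_L/(R2+R_L) = 7.373 Ω.
Now apply the divider: V_out = 44.7 × 0.6500 = 29.05 V.

V_out ≈ 29.1 V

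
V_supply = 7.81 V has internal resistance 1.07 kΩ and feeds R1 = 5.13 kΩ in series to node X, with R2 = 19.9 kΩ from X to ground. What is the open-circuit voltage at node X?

R1' = 1.07 + 5.13 = 6.200 kΩ (source resistance + R1).
With X open, the divider is unloaded: V_th = 7.81 × 19.9/26.10 = 5.955 V.

V_th ≈ 5.95 V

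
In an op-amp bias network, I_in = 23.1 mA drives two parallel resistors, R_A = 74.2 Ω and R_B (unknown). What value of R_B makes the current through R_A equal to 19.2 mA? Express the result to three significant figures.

In a two-way split, I_A/I_in = R_B/(R_A + R_B).
19.2/23.1 = R_B/(R_A + R_B) → R_B = R_A · (0.8312)/(1 − 0.8312) = 74.2 × 4.923 = 365.3 Ω.

R_B ≈ 365 Ω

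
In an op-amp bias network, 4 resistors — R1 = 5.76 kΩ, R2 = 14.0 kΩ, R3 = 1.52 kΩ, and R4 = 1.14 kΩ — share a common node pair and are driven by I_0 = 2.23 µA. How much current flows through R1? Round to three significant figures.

Conductances: ΣG = 1/5.76 + 1/14.0 + 1/1.52 + 1/1.14 = 1.780 (1/kΩ).
Current divider: I(R1) = I_0 · G_k/ΣG = 2.23 × (0.1736/1.780) = 2.23 × 0.09753 = 0.2175 µA.

I ≈ 0.217 µA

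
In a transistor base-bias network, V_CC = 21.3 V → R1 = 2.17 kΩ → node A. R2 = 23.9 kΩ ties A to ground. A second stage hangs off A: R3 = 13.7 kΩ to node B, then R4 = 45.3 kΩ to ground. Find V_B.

V_B ≈ 14.5 V

Node A sees R2 in parallel with the series input of stage 2, R3 + R4 = 59.00 kΩ.
Effective lower resistance at A: R2 ‖ 59.00 = 17.01 kΩ.
So V_A = 21.3 × 0.8869 = 18.89 V.
V_B = V_A × 0.7678 = 14.50 V.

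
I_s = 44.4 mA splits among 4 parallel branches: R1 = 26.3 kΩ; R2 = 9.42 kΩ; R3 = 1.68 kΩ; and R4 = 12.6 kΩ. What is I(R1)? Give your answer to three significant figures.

Conductances: ΣG = 1/26.3 + 1/9.42 + 1/1.68 + 1/12.6 = 0.8188 (1/kΩ).
By the current-divider rule, I = I_s · G_k/ΣG = 44.4 × 0.04644 = 2.062 mA.

I ≈ 2.06 mA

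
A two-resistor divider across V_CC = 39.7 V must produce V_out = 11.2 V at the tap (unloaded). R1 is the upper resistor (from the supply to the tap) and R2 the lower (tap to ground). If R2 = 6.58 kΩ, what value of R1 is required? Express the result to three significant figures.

V_out/V_CC = R2/(R1+R2) = 0.2821.
So R1 = R2 · (V_CC/V_out − 1) = 6.58 × (39.7/11.2 − 1) = 6.58 × 2.545 = 16.74 kΩ.

R1 ≈ 16.7 kΩ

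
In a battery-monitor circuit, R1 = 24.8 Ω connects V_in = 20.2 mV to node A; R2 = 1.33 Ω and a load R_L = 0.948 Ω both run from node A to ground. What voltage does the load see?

V_out ≈ 0.441 mV

First combine the lower leg with the load: R2 ‖ R_L = 0.5535 Ω.
Voltage divider with the loaded lower leg: V_out = 20.2 × 0.5535/(24.8 + 0.5535) = 20.2 × 0.02183 = 0.4410 mV.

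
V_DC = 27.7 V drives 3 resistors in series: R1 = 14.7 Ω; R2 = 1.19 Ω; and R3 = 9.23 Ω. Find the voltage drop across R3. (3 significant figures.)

V ≈ 10.2 V

ΣR = 14.7 + 1.19 + 9.23 = 25.12 Ω.
Voltage divider: V = V_DC · (9.230 / 25.12) = 27.7 × 0.3674 = 10.18 V.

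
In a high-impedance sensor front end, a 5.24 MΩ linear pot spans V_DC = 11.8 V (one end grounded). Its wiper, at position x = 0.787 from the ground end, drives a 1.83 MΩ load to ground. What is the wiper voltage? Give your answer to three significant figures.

V_out ≈ 6.27 V

Lower segment x·R_p = 4.124 MΩ; upper segment (1−x)·R_p = 1.116 MΩ.
Lower segment in parallel with the load: 4.124 ‖ 1.83 = 1.268 MΩ.
V_out = 11.8 × 1.268/(1.116 + 1.268) = 6.275 V.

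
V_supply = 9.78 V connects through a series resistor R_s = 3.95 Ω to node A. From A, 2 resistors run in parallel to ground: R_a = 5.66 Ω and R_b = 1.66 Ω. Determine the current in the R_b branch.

Combine the parallel branches: R_p = (1/5.66 + 1/1.66)⁻¹ = 1.284 Ω.
Node voltage V_A = V_supply · R_p/(R_s + R_p) = 9.78 × 0.2453 = 2.399 V.
Branch current I = V_A/R_b = 2.399/1.66 = 1.445 A.

I ≈ 1.44 A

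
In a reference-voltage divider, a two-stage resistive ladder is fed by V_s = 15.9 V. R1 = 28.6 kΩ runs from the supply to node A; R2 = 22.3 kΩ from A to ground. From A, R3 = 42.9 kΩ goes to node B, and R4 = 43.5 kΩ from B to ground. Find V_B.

Looking into the second stage from A: R3 + R4 = 86.40 kΩ appears in parallel with R2.
R2 ‖ (R3+R4) = 17.73 kΩ.
First divider: V_A = V_s · 17.73/(28.6 + 17.73) = 6.084 V.
Then the unloaded second divider: V_B = V_A × R4/(R3+R4) = 6.084 × 0.5035 = 3.063 V.

V_B ≈ 3.06 V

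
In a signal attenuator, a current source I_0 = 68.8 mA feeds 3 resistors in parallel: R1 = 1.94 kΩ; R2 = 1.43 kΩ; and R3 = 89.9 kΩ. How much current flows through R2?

I ≈ 39.2 mA

Total conductance ΣG = 1/1.94 + 1/1.43 + 1/89.9 = 1.226 (units of 1/kΩ).
Current divider: I(R2) = I_0 · G_k/ΣG = 68.8 × (0.6993/1.226) = 68.8 × 0.5704 = 39.25 mA.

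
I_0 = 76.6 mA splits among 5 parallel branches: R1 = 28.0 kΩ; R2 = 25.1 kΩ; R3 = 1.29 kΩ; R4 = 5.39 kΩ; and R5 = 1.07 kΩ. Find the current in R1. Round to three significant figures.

I ≈ 1.39 mA

Conductances: ΣG = 1/28.0 + 1/25.1 + 1/1.29 + 1/5.39 + 1/1.07 = 1.971 (1/kΩ).
Current divider: I(R1) = I_0 · G_k/ΣG = 76.6 × (0.03571/1.971) = 76.6 × 0.01812 = 1.388 mA.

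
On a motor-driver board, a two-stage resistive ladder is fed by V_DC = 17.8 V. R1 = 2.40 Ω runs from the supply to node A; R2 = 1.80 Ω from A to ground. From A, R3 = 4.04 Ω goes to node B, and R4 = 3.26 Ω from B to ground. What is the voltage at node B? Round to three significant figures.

The second stage (R3 + R4 = 7.300 Ω) loads node A in parallel with R2.
Effective lower resistance at A: R2 ‖ 7.300 = 1.444 Ω.
V_A = 17.8 × 1.444/(2.40 + 1.444) = 6.686 V.
V_B = V_A × 0.4466 = 2.986 V.

V_B ≈ 2.99 V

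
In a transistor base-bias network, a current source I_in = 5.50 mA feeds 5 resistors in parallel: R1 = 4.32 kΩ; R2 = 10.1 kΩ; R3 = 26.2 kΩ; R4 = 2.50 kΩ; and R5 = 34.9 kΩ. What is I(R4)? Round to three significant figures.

I ≈ 2.76 mA

Total conductance ΣG = 1/4.32 + 1/10.1 + 1/26.2 + 1/2.50 + 1/34.9 = 0.7973 (units of 1/kΩ).
Current divider: I(R4) = I_in · G_k/ΣG = 5.50 × (0.4000/0.7973) = 5.50 × 0.5017 = 2.759 mA.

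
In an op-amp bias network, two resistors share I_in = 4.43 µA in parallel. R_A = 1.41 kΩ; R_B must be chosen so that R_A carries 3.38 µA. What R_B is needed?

Two-branch current divider: I_A = I_in · R_B/(R_A + R_B).
With f = 0.7630, R_B = R_A · f/(1−f) = 1.41 × 3.219 = 4.539 kΩ.

R_B ≈ 4.54 kΩ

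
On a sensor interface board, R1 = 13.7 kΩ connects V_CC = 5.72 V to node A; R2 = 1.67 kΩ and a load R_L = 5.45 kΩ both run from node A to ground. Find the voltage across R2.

The load sits in parallel with R2, giving an effective lower resistance R2' = R2·R_L/(R2+R_L) = 1.278 kΩ.
Voltage divider with the loaded lower leg: V_out = 5.72 × 1.278/(13.7 + 1.278) = 5.72 × 0.08534 = 0.4882 V.

V_out ≈ 0.488 V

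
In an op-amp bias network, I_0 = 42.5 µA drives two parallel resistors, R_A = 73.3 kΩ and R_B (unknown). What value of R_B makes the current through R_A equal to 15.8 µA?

R_B ≈ 43.4 kΩ

In a two-way split, I_A/I_0 = R_B/(R_A + R_B).
15.8/42.5 = R_B/(R_A + R_B) → R_B = R_A · (0.3718)/(1 − 0.3718) = 73.3 × 0.5918 = 43.38 kΩ.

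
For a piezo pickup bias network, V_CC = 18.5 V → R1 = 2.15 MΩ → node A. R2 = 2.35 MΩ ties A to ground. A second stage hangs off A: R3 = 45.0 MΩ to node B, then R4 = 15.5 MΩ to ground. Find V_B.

V_B ≈ 2.43 V

Node A sees R2 in parallel with the series input of stage 2, R3 + R4 = 60.50 MΩ.
Effective lower resistance at A: R2 ‖ 60.50 = 2.262 MΩ.
First divider: V_A = V_CC · 2.262/(2.15 + 2.262) = 9.485 V.
V_B = V_A × 0.2562 = 2.430 V.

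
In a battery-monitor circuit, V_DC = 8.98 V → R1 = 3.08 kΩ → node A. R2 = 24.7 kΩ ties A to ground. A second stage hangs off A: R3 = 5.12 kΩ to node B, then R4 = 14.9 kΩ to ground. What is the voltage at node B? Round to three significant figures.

Node A sees R2 in parallel with the series input of stage 2, R3 + R4 = 20.02 kΩ.
R2 ‖ (R3+R4) = 11.06 kΩ.
First divider: V_A = V_DC · 11.06/(3.08 + 11.06) = 7.024 V.
V_B = V_A × 0.7443 = 5.227 V.

V_B ≈ 5.23 V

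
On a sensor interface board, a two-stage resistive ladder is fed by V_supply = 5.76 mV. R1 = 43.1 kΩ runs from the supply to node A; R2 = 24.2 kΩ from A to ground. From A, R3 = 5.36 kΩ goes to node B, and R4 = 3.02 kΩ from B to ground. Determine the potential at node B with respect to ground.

V_B ≈ 0.262 mV

Node A sees R2 in parallel with the series input of stage 2, R3 + R4 = 8.380 kΩ.
Effective lower resistance at A: R2 ‖ 8.380 = 6.225 kΩ.
So V_A = 5.76 × 0.1262 = 0.7269 mV.
Stage 2 is unloaded, so V_B = V_A · R4/(R3+R4) = 0.7269 × 3.02/8.380 = 0.2620 mV.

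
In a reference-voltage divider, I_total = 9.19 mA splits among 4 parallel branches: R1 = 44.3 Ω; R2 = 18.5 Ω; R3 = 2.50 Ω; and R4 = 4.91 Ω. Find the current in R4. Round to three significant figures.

Conductances: ΣG = 1/44.3 + 1/18.5 + 1/2.50 + 1/4.91 = 0.6803 (1/Ω).
Current divider: I(R4) = I_total · G_k/ΣG = 9.19 × (0.2037/0.6803) = 9.19 × 0.2994 = 2.751 mA.

I ≈ 2.75 mA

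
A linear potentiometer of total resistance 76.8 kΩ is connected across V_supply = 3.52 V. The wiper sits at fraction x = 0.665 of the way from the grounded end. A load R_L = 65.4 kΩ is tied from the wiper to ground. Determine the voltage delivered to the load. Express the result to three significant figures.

Split the track: R_lower = x·R_p = 51.07 kΩ, R_upper = (1−x)·R_p = 25.73 kΩ.
(x·R_p) ‖ R_L = 28.68 kΩ.
V_out = 3.52 × 28.68/(25.73 + 28.68) = 1.855 V.
(Unloaded: V_out = x·V_supply = 2.34 V.)

V_out ≈ 1.86 V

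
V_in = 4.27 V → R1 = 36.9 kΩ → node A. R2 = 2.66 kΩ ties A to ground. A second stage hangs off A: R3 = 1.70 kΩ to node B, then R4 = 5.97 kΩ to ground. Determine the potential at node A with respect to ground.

Looking into the second stage from A: R3 + R4 = 7.670 kΩ appears in parallel with R2.
Effective lower resistance at A: R2 ‖ 7.670 = 1.975 kΩ.
V_A = 4.27 × 1.975/(36.9 + 1.975) = 0.2169 V.

V_A ≈ 0.217 V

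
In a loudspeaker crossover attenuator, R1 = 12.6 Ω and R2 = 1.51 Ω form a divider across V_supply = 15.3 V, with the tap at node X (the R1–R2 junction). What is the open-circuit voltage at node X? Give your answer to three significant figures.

V_th ≈ 1.64 V

V_th is the unloaded tap voltage: V_supply · R2/(R1+R2) = 15.3 × 0.1070 = 1.637 V.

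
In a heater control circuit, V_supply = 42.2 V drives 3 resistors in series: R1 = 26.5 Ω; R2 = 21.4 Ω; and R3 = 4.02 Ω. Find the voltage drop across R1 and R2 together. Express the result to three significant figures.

Total series resistance ΣR = 26.5 + 21.4 + 4.02 = 51.92 Ω.
R_{R1..R2} = 26.5 + 21.4 = 47.90 Ω.
Voltage divider: V = V_supply · (47.90 / 51.92) = 42.2 × 0.9226 = 38.93 V.

V ≈ 38.9 V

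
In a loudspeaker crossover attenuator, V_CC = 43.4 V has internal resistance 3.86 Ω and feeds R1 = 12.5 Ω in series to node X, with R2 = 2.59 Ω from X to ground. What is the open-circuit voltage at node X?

V_th ≈ 5.93 V

R1' = 3.86 + 12.5 = 16.36 Ω (source resistance + R1).
With X open, the divider is unloaded: V_th = 43.4 × 2.59/18.95 = 5.932 V.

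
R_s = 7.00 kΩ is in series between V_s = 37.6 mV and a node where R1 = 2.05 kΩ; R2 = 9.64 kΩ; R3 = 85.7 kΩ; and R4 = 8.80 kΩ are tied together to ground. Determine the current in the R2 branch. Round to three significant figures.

I ≈ 0.648 µA

Equivalent of the parallel group: R_p = 1.395 kΩ.
Node voltage V_A = V_s · R_p/(R_s + R_p) = 37.6 × 0.1662 = 6.248 mV.
Branch current I = V_A/R2 = 6.248/9.64 = 0.6481 µA.
(Check via current divider: I_total = 4.479 µA; share G_k/ΣG = 0.1447 → same result.)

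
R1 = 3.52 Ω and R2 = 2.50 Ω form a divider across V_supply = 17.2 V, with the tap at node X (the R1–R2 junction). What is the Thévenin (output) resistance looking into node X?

Looking into X with the source shorted: R_th = R1·R2/(R1+R2) = 3.520 × 2.50/6.020 = 1.462 Ω.

R_th ≈ 1.46 Ω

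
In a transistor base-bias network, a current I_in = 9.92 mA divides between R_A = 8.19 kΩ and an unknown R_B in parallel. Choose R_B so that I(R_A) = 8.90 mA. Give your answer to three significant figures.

In a two-way split, I_A/I_in = R_B/(R_A + R_B).
8.90/9.92 = R_B/(R_A + R_B) → R_B = R_A · (0.8972)/(1 − 0.8972) = 8.19 × 8.725 = 71.46 kΩ.

R_B ≈ 71.5 kΩ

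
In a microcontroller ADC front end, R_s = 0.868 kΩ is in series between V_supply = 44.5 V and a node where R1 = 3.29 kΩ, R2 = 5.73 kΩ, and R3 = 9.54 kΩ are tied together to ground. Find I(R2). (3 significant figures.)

Combine the parallel branches: R_p = (1/3.29 + 1/5.73 + 1/9.54)⁻¹ = 1.714 kΩ.
V_A by voltage divider: V_A = 44.5 × 1.714/(0.868 + 1.714) = 29.54 V.
I(R2) = V_A / R2 = 29.54/5.73 = 5.156 mA.

I ≈ 5.16 mA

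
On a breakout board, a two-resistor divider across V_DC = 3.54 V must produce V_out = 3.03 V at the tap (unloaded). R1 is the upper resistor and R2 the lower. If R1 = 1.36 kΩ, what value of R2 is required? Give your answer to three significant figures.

R2 ≈ 8.08 kΩ

V_out/V_DC = R2/(R1+R2) = 0.8559.
So R2 = R1 · V_out/(V_DC − V_out) = 1.36 × 3.03/(3.54 − 3.03) = 1.36 × 5.941 = 8.080 kΩ.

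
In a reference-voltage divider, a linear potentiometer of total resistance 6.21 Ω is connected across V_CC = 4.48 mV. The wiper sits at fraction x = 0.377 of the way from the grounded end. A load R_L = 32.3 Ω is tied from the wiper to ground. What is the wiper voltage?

V_out ≈ 1.62 mV

The pot divides into 3.869 Ω above the wiper and 2.341 Ω below.
R_L loads the lower segment: effective lower R = 2.183 Ω.
Then V_out = V_CC · 2.183/(3.869 + 2.183) = 1.616 mV.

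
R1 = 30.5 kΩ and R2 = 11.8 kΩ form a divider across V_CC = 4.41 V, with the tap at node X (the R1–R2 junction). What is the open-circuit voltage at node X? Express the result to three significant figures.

V_th ≈ 1.23 V

With X open, the divider is unloaded: V_th = 4.41 × 11.8/42.30 = 1.230 V.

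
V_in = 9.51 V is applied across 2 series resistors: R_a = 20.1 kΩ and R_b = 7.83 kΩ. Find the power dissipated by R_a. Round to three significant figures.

P ≈ 2.33 mW

Series current I = V_in/ΣR = 9.51/27.93 = 0.3405 mA.
P = I²R = 0.1159 × 20.1 = 2.330 mW.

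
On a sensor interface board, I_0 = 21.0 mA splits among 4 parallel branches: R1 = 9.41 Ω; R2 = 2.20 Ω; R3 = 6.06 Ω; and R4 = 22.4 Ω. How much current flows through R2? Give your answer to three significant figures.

I ≈ 12.4 mA

Total conductance ΣG = 1/9.41 + 1/2.20 + 1/6.06 + 1/22.4 = 0.7705 (units of 1/Ω).
R2 takes the fraction G_k/ΣG = 0.4545/0.7705 = 0.5900, so I = 21.0 × 0.5900 = 12.39 mA.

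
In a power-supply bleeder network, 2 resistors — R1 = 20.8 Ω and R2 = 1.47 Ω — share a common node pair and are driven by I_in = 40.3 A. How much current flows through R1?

I ≈ 2.66 A

Two-branch current divider: I_k = I_in · R_other/(R_1 + R_2).
So I = 40.3 × 1.47/22.27 = 2.660 A.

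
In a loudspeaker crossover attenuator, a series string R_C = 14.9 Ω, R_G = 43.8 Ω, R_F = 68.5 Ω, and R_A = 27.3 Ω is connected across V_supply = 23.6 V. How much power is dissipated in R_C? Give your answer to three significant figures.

ΣR = 154.5 Ω → I = 23.6/154.5 = 0.1528 A.
P(R_C) = I²·R_C = (0.1528)² × 14.9 = 0.3477 W.

P ≈ 0.348 W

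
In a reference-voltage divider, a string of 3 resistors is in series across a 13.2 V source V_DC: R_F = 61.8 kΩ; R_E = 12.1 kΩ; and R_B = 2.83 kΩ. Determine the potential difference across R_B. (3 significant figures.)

Series total: ΣR = 61.8 + 12.1 + 2.83 = 76.73 kΩ.
V = V_DC · R/ΣR = 13.2 × 0.03688 = 0.4868 V.

V ≈ 0.487 V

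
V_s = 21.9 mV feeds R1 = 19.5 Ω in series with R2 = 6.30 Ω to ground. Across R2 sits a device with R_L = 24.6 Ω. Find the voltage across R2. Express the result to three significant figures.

V_out ≈ 4.48 mV

R2 ‖ R_L = (6.30 × 24.6)/(6.30 + 24.6) = 5.016 Ω.
Voltage divider with the loaded lower leg: V_out = 21.9 × 5.016/(19.5 + 5.016) = 21.9 × 0.2046 = 4.480 mV.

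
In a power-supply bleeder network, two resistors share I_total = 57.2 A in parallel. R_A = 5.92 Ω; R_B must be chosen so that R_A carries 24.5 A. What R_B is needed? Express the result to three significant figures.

In a two-way split, I_A/I_total = R_B/(R_A + R_B).
With f = 0.4283, R_B = R_A · f/(1−f) = 5.92 × 0.7492 = 4.435 Ω.

R_B ≈ 4.44 Ω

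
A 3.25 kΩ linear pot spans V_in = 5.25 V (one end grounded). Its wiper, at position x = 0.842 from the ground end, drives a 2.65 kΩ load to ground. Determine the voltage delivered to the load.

V_out ≈ 3.80 V

Split the track: R_lower = x·R_p = 2.736 kΩ, R_upper = (1−x)·R_p = 0.5135 kΩ.
(x·R_p) ‖ R_L = 1.346 kΩ.
Loaded-divider output: V_out = 5.25 × 0.7239 = 3.800 V.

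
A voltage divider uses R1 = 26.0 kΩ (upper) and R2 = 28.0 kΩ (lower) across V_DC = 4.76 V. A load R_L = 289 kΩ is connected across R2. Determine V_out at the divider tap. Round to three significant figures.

V_out ≈ 2.36 V

First combine the lower leg with the load: R2 ‖ R_L = 25.53 kΩ.
Now apply the divider: V_out = 4.76 × 0.4954 = 2.358 V.
(Unloaded it would be 2.47 V; the load pulls it down.)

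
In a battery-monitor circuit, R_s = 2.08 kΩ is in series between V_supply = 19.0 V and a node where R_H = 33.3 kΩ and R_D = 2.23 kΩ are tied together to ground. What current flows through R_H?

I ≈ 0.286 mA

Combine the parallel branches: R_p = (1/33.3 + 1/2.23)⁻¹ = 2.090 kΩ.
V_A = 19.0 × 2.090/4.170 = 9.523 V.
Branch current I = V_A/R_H = 9.523/33.3 = 0.2860 mA.
(Check via current divider: I_total = 4.556 mA; share G_k/ΣG = 0.06276 → same result.)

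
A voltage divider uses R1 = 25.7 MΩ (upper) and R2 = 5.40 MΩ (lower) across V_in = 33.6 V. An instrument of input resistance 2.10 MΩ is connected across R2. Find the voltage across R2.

V_out ≈ 1.87 V

First combine the lower leg with the load: R2 ‖ R_L = 1.512 MΩ.
Now apply the divider: V_out = 33.6 × 0.05556 = 1.867 V.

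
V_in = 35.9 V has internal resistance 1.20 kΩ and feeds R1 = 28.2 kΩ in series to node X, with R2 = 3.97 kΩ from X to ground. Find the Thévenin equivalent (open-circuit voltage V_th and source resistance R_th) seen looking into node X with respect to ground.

V_th ≈ 4.27 V, R_th ≈ 3.50 kΩ

R1' = 1.20 + 28.2 = 29.40 kΩ (source resistance + R1).
V_th is the unloaded tap voltage: V_in · R2/(R1'+R2) = 35.9 × 0.1190 = 4.271 V.
Looking into X with the source shorted: R_th = R1'·R2/(R1'+R2) = 29.40 × 3.97/33.37 = 3.498 kΩ.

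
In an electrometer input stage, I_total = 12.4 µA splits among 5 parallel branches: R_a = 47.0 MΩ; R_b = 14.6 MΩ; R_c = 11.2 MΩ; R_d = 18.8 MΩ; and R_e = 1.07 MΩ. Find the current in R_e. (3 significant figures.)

Total conductance ΣG = 1/47.0 + 1/14.6 + 1/11.2 + 1/18.8 + 1/1.07 = 1.167 (units of 1/MΩ).
Current divider: I(R_e) = I_total · G_k/ΣG = 12.4 × (0.9346/1.167) = 12.4 × 0.8010 = 9.932 µA.

I ≈ 9.93 µA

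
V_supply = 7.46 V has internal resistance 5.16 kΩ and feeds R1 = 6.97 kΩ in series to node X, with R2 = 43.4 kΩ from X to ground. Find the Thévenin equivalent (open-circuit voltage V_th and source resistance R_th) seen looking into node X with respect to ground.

R1' = 5.16 + 6.97 = 12.13 kΩ (source resistance + R1).
Open-circuit (no load on X): V_th = V_supply · R2/(R1' + R2) = 7.46 × 43.4/(12.13 + 43.4) = 5.830 V.
With V_supply suppressed (replaced by a short), R_th = R1' ‖ R2 = (12.13 × 43.4)/(12.13 + 43.4) = 9.480 kΩ.

V_th ≈ 5.83 V, R_th ≈ 9.48 kΩ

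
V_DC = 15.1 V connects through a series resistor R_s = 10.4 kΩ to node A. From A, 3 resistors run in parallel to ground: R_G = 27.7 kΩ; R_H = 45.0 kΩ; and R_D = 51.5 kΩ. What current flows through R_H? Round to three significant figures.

I ≈ 0.186 mA

Parallel bank: R_p = 1/(1/27.7 + 1/45.0 + 1/51.5) = 12.86 kΩ.
Node voltage V_A = V_DC · R_p/(R_s + R_p) = 15.1 × 0.5529 = 8.349 V.
I(R_H) = V_A / R_H = 8.349/45.0 = 0.1855 mA.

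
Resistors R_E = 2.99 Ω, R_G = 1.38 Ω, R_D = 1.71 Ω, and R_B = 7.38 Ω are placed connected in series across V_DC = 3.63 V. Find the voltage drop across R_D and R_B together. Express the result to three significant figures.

Series total: ΣR = 2.99 + 1.38 + 1.71 + 7.38 = 13.46 Ω.
R_{R_D..R_B} = 1.71 + 7.38 = 9.090 Ω.
Voltage divider: V = V_DC · (9.090 / 13.46) = 3.63 × 0.6753 = 2.451 V.

V ≈ 2.45 V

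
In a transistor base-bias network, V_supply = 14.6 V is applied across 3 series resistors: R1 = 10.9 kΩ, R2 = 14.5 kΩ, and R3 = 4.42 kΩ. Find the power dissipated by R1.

P ≈ 2.61 mW

ΣR = 29.82 kΩ → I = 14.6/29.82 = 0.4896 mA.
P = I²R = 0.2397 × 10.9 = 2.613 mW.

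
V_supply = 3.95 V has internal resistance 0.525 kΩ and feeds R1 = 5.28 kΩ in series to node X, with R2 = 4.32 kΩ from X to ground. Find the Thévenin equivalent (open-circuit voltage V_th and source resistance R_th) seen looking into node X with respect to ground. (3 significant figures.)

R1' = 0.525 + 5.28 = 5.805 kΩ (source resistance + R1).
With X open, the divider is unloaded: V_th = 3.95 × 4.32/10.12 = 1.685 V.
Looking into X with the source shorted: R_th = R1'·R2/(R1'+R2) = 5.805 × 4.32/10.12 = 2.477 kΩ.

V_th ≈ 1.69 V, R_th ≈ 2.48 kΩ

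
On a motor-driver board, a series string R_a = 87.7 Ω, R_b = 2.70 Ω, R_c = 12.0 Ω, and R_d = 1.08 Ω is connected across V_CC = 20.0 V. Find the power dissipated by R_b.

P ≈ 0.101 W

Series current I = V_CC/ΣR = 20.0/103.5 = 0.1933 A.
P(R_b) = I²·R_b = (0.1933)² × 2.70 = 0.1009 W.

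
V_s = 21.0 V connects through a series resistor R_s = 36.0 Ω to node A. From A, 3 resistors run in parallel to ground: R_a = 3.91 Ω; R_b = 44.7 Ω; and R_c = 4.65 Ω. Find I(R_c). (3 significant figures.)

I ≈ 0.241 A

Equivalent of the parallel group: R_p = 2.028 Ω.
V_A = 21.0 × 2.028/38.03 = 1.120 V.
Branch current I = V_A/R_c = 1.120/4.65 = 0.2408 A.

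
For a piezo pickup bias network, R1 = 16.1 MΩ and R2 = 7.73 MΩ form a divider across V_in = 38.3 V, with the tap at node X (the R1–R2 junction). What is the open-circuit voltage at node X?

V_th ≈ 12.4 V

V_th is the unloaded tap voltage: V_in · R2/(R1+R2) = 38.3 × 0.3244 = 12.42 V.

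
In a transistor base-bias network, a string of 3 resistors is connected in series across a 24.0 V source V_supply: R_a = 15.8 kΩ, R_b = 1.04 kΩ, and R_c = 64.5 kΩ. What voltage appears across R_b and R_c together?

ΣR = 15.8 + 1.04 + 64.5 = 81.34 kΩ.
R_{R_b..R_c} = 1.04 + 64.5 = 65.54 kΩ.
V = V_supply · R/ΣR = 24.0 × 0.8058 = 19.34 V.

V ≈ 19.3 V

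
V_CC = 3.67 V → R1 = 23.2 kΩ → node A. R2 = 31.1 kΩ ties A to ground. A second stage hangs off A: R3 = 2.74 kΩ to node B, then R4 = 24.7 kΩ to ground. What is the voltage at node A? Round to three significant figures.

V_A ≈ 1.42 V

Looking into the second stage from A: R3 + R4 = 27.44 kΩ appears in parallel with R2.
R2 ‖ (R3+R4) = 14.58 kΩ.
So V_A = 3.67 × 0.3859 = 1.416 V.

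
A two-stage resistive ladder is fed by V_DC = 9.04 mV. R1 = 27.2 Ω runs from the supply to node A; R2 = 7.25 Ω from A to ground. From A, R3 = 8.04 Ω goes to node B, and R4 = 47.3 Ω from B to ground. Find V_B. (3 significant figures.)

V_B ≈ 1.47 mV

Node A sees R2 in parallel with the series input of stage 2, R3 + R4 = 55.34 Ω.
Effective lower resistance at A: R2 ‖ 55.34 = 6.410 Ω.
So V_A = 9.04 × 0.1907 = 1.724 mV.
V_B = V_A × 0.8547 = 1.474 mV.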